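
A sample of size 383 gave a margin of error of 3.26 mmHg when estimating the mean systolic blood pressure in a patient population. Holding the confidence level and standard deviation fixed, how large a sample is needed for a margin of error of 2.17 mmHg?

Margin of error scales as 1/√n, so n₂ = n₁·(E₁/E₂)².
n₂ = 383 × (3.26/2.17)² = 383 × 2.257 = 864.43
Round up: n₂ = 865.

865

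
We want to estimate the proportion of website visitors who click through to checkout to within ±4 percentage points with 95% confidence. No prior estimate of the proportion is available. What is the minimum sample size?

For a proportion with margin E = 0.04 at 95% confidence, z = 1.960.
With no prior estimate, use p = 0.5, which maximizes p(1−p) at 0.25.
n = 0.25 × (z/E)² = 0.25 × (1.960/0.04)² = 600.25
Round up: n = 601.

601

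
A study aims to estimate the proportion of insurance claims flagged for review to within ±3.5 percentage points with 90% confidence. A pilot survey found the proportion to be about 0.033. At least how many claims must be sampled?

n = 71

For a proportion with margin E = 0.035 at 90% confidence, z = 1.645.
n = p̂(1−p̂)(z/E)² = 0.033 × 0.967 × (1.645/0.035)² = 70.49
Round up: n = 71.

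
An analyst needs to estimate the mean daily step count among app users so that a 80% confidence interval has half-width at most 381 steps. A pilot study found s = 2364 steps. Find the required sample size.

For a mean, the margin of error is E = z·σ/√n, so n = (zσ/E)².
At 80% confidence, z = 1.282.
n = (1.282 × 2364 / 381)² = 63.27
Round up: n = 64.

64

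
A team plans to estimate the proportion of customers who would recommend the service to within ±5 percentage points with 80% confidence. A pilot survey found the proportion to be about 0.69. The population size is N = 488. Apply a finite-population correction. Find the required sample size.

110

For a proportion with margin E = 0.05 at 80% confidence, z = 1.282.
n = p̂(1−p̂)(z/E)² = 0.69 × 0.31 × (1.282/0.05)² = 140.62 — call this n₀.
Finite-population correction with N = 488: n = n₀ / (1 + (n₀−1)/N) = 140.62 / 1.286 = 109.35
Round up: n = 110.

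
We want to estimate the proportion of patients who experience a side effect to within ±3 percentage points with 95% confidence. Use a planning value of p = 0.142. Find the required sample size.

521

For a proportion with margin E = 0.03 at 95% confidence, z = 1.960.
n = p̂(1−p̂)(z/E)² = 0.142 × 0.858 × (1.960/0.03)² = 520.05
Round up: n = 521.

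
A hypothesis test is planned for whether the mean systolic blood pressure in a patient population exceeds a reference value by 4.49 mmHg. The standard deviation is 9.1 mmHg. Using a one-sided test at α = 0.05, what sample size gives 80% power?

For a one-sample z-test, n = ((z_α + z_β)·σ/δ)².
z_α = 1.645 (one-sided α = 0.05); z_β = 0.842 (power 80% → β = 0.2).
n = (2.487 × 9.1 / 4.49)² = 25.41
Round up: n = 26.

26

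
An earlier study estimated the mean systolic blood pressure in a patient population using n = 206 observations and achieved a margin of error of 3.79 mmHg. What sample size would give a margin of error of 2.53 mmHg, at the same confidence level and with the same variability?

Margin of error scales as 1/√n, so n₂ = n₁·(E₁/E₂)².
n₂ = 206 × (3.79/2.53)² = 206 × 2.244 = 462.26
Round up: n₂ = 463.

n = 463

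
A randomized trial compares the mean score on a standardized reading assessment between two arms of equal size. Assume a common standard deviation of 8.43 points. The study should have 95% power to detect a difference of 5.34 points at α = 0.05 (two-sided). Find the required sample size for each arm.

For two equal groups, n per group = 2·((z_{α/2} + z_β)·σ/δ)².
z_{α/2} = 1.960; z_β = 1.645 (power 95%).
n = 2 × (3.605 × 8.43 / 5.34)² = 2 × 32.39 = 64.78
Round up: n = 65 per group.

65 per group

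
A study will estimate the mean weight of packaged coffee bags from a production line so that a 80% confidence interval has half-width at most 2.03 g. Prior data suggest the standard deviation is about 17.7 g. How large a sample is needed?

For a mean, the margin of error is E = z·σ/√n, so n = (zσ/E)².
At 80% confidence, z = 1.282.
n = (1.282 × 17.7 / 2.03)² = 124.95
Round up: n = 125.

125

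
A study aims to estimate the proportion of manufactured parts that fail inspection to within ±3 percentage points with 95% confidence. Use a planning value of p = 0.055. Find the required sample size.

222

For a proportion with margin E = 0.03 at 95% confidence, z = 1.960.
n = p̂(1−p̂)(z/E)² = 0.055 × 0.945 × (1.960/0.03)² = 221.85
Round up: n = 222.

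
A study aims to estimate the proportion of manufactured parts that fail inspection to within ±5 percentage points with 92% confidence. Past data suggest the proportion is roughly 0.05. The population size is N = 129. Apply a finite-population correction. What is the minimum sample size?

41

For a proportion with margin E = 0.05 at 92% confidence, z = 1.751.
n = p̂(1−p̂)(z/E)² = 0.05 × 0.95 × (1.751/0.05)² = 58.25 — call this n₀.
Finite-population correction with N = 129: n = n₀ / (1 + (n₀−1)/N) = 58.25 / 1.444 = 40.34
Round up: n = 41.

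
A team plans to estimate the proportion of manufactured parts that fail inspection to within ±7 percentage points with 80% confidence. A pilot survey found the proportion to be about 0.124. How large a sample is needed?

For a proportion with margin E = 0.07 at 80% confidence, z = 1.282.
n = p̂(1−p̂)(z/E)² = 0.124 × 0.876 × (1.282/0.07)² = 36.43
Round up: n = 37.

n = 37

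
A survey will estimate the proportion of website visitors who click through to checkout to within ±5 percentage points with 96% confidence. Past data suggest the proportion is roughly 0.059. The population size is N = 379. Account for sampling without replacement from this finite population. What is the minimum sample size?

For a proportion with margin E = 0.05 at 96% confidence, z = 2.054.
n = p̂(1−p̂)(z/E)² = 0.059 × 0.941 × (2.054/0.05)² = 93.69 — call this n₀.
Finite-population correction with N = 379: n = n₀ / (1 + (n₀−1)/N) = 93.69 / 1.245 = 75.25
Round up: n = 76.

n = 76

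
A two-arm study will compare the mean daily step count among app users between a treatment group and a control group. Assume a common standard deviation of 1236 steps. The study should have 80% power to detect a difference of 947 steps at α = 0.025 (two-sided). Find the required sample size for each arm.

33 per group

For two equal groups, n per group = 2·((z_{α/2} + z_β)·σ/δ)².
z_{α/2} = 2.241; z_β = 0.842 (power 80%).
n = 2 × (3.083 × 1236 / 947)² = 2 × 16.19 = 32.38
Round up: n = 33 per group.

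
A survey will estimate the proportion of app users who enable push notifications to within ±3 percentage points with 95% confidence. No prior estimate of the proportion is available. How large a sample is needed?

1068

For a proportion with margin E = 0.03 at 95% confidence, z = 1.960.
With no prior estimate, use p = 0.5, which maximizes p(1−p) at 0.25.
n = 0.25 × (z/E)² = 0.25 × (1.960/0.03)² = 1067.11
Round up: n = 1068.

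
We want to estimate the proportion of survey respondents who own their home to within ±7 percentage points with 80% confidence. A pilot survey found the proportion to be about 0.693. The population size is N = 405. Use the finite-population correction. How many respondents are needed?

n = 61

For a proportion with margin E = 0.07 at 80% confidence, z = 1.282.
n = p̂(1−p̂)(z/E)² = 0.693 × 0.307 × (1.282/0.07)² = 71.36 — call this n₀.
Finite-population correction with N = 405: n = n₀ / (1 + (n₀−1)/N) = 71.36 / 1.174 = 60.78
Round up: n = 61.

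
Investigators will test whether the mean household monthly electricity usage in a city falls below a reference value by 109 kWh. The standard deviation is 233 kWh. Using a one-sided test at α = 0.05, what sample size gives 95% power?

50

For a one-sample z-test, n = ((z_α + z_β)·σ/δ)².
z_α = 1.645 (one-sided α = 0.05); z_β = 1.645 (power 95% → β = 0.05).
n = (3.290 × 233 / 109)² = 49.46
Round up: n = 50.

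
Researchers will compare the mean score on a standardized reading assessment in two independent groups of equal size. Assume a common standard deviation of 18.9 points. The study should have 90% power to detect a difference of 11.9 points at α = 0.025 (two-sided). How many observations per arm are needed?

63 per group

For two equal groups, n per group = 2·((z_{α/2} + z_β)·σ/δ)².
z_{α/2} = 2.241; z_β = 1.282 (power 90%).
n = 2 × (3.523 × 18.9 / 11.9)² = 2 × 31.31 = 62.62
Round up: n = 63 per group.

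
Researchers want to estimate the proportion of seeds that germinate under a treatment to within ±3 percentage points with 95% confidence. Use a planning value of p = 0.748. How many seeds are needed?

805

For a proportion with margin E = 0.03 at 95% confidence, z = 1.960.
n = p̂(1−p̂)(z/E)² = 0.748 × 0.252 × (1.960/0.03)² = 804.58
Round up: n = 805.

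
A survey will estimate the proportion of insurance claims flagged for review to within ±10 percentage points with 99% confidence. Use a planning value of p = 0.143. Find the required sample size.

For a proportion with margin E = 0.1 at 99% confidence, z = 2.576.
n = p̂(1−p̂)(z/E)² = 0.143 × 0.857 × (2.576/0.1)² = 81.32
Round up: n = 82.

n = 82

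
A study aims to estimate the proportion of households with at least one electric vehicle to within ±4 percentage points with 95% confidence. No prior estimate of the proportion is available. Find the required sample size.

n = 601

For a proportion with margin E = 0.04 at 95% confidence, z = 1.960.
With no prior estimate, use p = 0.5, which maximizes p(1−p) at 0.25.
n = 0.25 × (z/E)² = 0.25 × (1.960/0.04)² = 600.25
Round up: n = 601.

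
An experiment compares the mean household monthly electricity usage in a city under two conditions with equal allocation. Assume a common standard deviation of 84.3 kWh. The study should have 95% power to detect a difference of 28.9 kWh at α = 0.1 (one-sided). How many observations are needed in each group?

146 per group

For two equal groups, n per group = 2·((z_α + z_β)·σ/δ)².
z_α = 1.282; z_β = 1.645 (power 95%).
n = 2 × (2.927 × 84.3 / 28.9)² = 2 × 72.90 = 145.80
Round up: n = 146 per group.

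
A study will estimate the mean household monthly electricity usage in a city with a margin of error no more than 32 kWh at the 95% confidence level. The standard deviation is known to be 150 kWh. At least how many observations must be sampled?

85

For a mean, the margin of error is E = z·σ/√n, so n = (zσ/E)².
At 95% confidence, z = 1.960.
n = (1.960 × 150 / 32)² = 84.41
Round up: n = 85.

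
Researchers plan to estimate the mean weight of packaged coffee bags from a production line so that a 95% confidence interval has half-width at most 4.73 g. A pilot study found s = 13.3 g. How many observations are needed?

For a mean, the margin of error is E = z·σ/√n, so n = (zσ/E)².
At 95% confidence, z = 1.960.
n = (1.960 × 13.3 / 4.73)² = 30.37
Round up: n = 31.

31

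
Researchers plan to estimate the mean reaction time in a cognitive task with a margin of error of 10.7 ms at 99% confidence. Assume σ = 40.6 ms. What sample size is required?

For a mean, the margin of error is E = z·σ/√n, so n = (zσ/E)².
At 99% confidence, z = 2.576.
n = (2.576 × 40.6 / 10.7)² = 95.54
Round up: n = 96.

96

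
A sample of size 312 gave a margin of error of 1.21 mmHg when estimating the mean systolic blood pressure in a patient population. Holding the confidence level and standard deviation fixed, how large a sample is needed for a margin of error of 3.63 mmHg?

Margin of error scales as 1/√n, so n₂ = n₁·(E₁/E₂)².
n₂ = 312 × (1.21/3.63)² = 312 × 0.1111 = 34.66
Round up: n₂ = 35.

35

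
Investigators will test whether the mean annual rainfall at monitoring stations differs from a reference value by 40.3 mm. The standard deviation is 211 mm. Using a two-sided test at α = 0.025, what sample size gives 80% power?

n = 261

For a one-sample z-test, n = ((z_{α/2} + z_β)·σ/δ)².
z_{α/2} = 2.241 (two-sided α = 0.025); z_β = 0.842 (power 80% → β = 0.2).
n = (3.083 × 211 / 40.3)² = 260.56
Round up: n = 261.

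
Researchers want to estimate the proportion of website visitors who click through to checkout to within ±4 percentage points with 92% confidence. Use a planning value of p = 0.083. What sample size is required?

146

For a proportion with margin E = 0.04 at 92% confidence, z = 1.751.
n = p̂(1−p̂)(z/E)² = 0.083 × 0.917 × (1.751/0.04)² = 145.85
Round up: n = 146.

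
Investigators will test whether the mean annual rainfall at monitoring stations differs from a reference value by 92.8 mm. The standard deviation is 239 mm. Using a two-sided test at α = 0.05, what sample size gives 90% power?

For a one-sample z-test, n = ((z_{α/2} + z_β)·σ/δ)².
z_{α/2} = 1.960 (two-sided α = 0.05); z_β = 1.282 (power 90% → β = 0.1).
n = (3.242 × 239 / 92.8)² = 69.71
Round up: n = 70.

n = 70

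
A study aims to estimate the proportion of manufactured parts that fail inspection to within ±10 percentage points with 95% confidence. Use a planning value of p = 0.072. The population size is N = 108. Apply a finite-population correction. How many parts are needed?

n = 21

For a proportion with margin E = 0.1 at 95% confidence, z = 1.960.
n = p̂(1−p̂)(z/E)² = 0.072 × 0.928 × (1.960/0.1)² = 25.67 — call this n₀.
Finite-population correction with N = 108: n = n₀ / (1 + (n₀−1)/N) = 25.67 / 1.228 = 20.90
Round up: n = 21.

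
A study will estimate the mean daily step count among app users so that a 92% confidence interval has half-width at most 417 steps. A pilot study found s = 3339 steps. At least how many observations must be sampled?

For a mean, the margin of error is E = z·σ/√n, so n = (zσ/E)².
At 92% confidence, z = 1.751.
n = (1.751 × 3339 / 417)² = 196.58
Round up: n = 197.

197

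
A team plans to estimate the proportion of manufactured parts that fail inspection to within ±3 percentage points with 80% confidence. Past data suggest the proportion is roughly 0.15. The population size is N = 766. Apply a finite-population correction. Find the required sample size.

179

For a proportion with margin E = 0.03 at 80% confidence, z = 1.282.
n = p̂(1−p̂)(z/E)² = 0.15 × 0.85 × (1.282/0.03)² = 232.83 — call this n₀.
Finite-population correction with N = 766: n = n₀ / (1 + (n₀−1)/N) = 232.83 / 1.303 = 178.69
Round up: n = 179.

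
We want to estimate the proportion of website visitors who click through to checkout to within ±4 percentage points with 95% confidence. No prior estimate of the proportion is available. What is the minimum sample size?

601

For a proportion with margin E = 0.04 at 95% confidence, z = 1.960.
With no prior estimate, use p = 0.5, which maximizes p(1−p) at 0.25.
n = 0.25 × (z/E)² = 0.25 × (1.960/0.04)² = 600.25
Round up: n = 601.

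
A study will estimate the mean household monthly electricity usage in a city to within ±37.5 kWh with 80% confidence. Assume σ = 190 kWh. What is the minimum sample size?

For a mean, the margin of error is E = z·σ/√n, so n = (zσ/E)².
At 80% confidence, z = 1.282.
n = (1.282 × 190 / 37.5)² = 42.19
Round up: n = 43.

43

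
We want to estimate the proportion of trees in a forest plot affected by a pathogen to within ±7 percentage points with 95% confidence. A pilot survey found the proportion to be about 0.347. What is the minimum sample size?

178

For a proportion with margin E = 0.07 at 95% confidence, z = 1.960.
n = p̂(1−p̂)(z/E)² = 0.347 × 0.653 × (1.960/0.07)² = 177.65
Round up: n = 178.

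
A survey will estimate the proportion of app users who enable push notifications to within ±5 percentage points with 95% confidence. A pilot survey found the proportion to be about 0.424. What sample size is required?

For a proportion with margin E = 0.05 at 95% confidence, z = 1.960.
n = p̂(1−p̂)(z/E)² = 0.424 × 0.576 × (1.960/0.05)² = 375.28
Round up: n = 376.

376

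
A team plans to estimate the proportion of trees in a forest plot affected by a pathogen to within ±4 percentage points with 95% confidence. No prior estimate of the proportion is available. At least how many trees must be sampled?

For a proportion with margin E = 0.04 at 95% confidence, z = 1.960.
With no prior estimate, use p = 0.5, which maximizes p(1−p) at 0.25.
n = 0.25 × (z/E)² = 0.25 × (1.960/0.04)² = 600.25
Round up: n = 601.

601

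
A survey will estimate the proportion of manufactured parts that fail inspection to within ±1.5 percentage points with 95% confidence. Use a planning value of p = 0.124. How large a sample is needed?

For a proportion with margin E = 0.015 at 95% confidence, z = 1.960.
n = p̂(1−p̂)(z/E)² = 0.124 × 0.876 × (1.960/0.015)² = 1854.62
Round up: n = 1855.

1855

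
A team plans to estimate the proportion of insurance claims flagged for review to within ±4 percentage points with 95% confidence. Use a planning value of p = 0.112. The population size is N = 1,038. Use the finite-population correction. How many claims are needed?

For a proportion with margin E = 0.04 at 95% confidence, z = 1.960.
n = p̂(1−p̂)(z/E)² = 0.112 × 0.888 × (1.960/0.04)² = 238.79 — call this n₀.
Finite-population correction with N = 1,038: n = n₀ / (1 + (n₀−1)/N) = 238.79 / 1.229 = 194.30
Round up: n = 195.

195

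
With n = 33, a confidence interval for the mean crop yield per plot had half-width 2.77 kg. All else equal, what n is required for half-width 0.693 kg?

Margin of error scales as 1/√n, so n₂ = n₁·(E₁/E₂)².
n₂ = 33 × (2.77/0.693)² = 33 × 15.98 = 527.34
Round up: n₂ = 528.

n = 528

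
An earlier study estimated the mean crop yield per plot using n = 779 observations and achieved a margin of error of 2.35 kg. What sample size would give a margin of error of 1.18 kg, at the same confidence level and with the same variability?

Margin of error scales as 1/√n, so n₂ = n₁·(E₁/E₂)².
n₂ = 779 × (2.35/1.18)² = 779 × 3.966 = 3089.51
Round up: n₂ = 3090.

3090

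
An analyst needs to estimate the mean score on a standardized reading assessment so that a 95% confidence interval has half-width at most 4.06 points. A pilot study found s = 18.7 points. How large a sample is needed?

82

For a mean, the margin of error is E = z·σ/√n, so n = (zσ/E)².
At 95% confidence, z = 1.960.
n = (1.960 × 18.7 / 4.06)² = 81.50
Round up: n = 82.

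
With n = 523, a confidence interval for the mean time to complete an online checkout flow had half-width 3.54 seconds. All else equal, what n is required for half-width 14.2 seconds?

Margin of error scales as 1/√n, so n₂ = n₁·(E₁/E₂)².
n₂ = 523 × (3.54/14.2)² = 523 × 0.06215 = 32.50
Round up: n₂ = 33.

n = 33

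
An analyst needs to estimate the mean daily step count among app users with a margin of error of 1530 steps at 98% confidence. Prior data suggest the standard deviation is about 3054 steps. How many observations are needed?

n = 22

For a mean, the margin of error is E = z·σ/√n, so n = (zσ/E)².
At 98% confidence, z = 2.326.
n = (2.326 × 3054 / 1530)² = 21.56
Round up: n = 22.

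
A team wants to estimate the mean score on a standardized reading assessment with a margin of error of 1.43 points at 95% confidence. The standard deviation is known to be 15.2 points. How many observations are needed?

435

For a mean, the margin of error is E = z·σ/√n, so n = (zσ/E)².
At 95% confidence, z = 1.960.
n = (1.960 × 15.2 / 1.43)² = 434.04
Round up: n = 435.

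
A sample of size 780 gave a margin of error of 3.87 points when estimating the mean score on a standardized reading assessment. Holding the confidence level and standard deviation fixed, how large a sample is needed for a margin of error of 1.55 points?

Margin of error scales as 1/√n, so n₂ = n₁·(E₁/E₂)².
n₂ = 780 × (3.87/1.55)² = 780 × 6.234 = 4862.52
Round up: n₂ = 4863.

n = 4863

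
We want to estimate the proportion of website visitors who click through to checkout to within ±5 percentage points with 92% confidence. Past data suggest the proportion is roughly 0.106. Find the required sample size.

n = 117

For a proportion with margin E = 0.05 at 92% confidence, z = 1.751.
n = p̂(1−p̂)(z/E)² = 0.106 × 0.894 × (1.751/0.05)² = 116.22
Round up: n = 117.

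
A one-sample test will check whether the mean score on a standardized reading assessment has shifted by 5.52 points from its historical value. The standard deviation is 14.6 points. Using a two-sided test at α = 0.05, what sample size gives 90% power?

74

For a one-sample z-test, n = ((z_{α/2} + z_β)·σ/δ)².
z_{α/2} = 1.960 (two-sided α = 0.05); z_β = 1.282 (power 90% → β = 0.1).
n = (3.242 × 14.6 / 5.52)² = 73.53
Round up: n = 74.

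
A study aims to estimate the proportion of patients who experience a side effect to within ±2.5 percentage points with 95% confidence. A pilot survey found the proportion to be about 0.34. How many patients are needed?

n = 1380

For a proportion with margin E = 0.025 at 95% confidence, z = 1.960.
n = p̂(1−p̂)(z/E)² = 0.34 × 0.66 × (1.960/0.025)² = 1379.29
Round up: n = 1380.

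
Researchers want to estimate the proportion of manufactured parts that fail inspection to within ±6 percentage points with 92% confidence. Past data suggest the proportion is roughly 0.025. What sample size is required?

n = 21

For a proportion with margin E = 0.06 at 92% confidence, z = 1.751.
n = p̂(1−p̂)(z/E)² = 0.025 × 0.975 × (1.751/0.06)² = 20.76
Round up: n = 21.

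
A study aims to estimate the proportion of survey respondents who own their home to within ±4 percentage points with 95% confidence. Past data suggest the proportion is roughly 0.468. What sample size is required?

598

For a proportion with margin E = 0.04 at 95% confidence, z = 1.960.
n = p̂(1−p̂)(z/E)² = 0.468 × 0.532 × (1.960/0.04)² = 597.79
Round up: n = 598.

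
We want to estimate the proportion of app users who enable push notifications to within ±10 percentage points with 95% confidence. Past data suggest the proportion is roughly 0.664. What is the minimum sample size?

86

For a proportion with margin E = 0.1 at 95% confidence, z = 1.960.
n = p̂(1−p̂)(z/E)² = 0.664 × 0.336 × (1.960/0.1)² = 85.71
Round up: n = 86.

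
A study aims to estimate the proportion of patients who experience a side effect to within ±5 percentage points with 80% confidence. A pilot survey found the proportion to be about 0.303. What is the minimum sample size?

For a proportion with margin E = 0.05 at 80% confidence, z = 1.282.
n = p̂(1−p̂)(z/E)² = 0.303 × 0.697 × (1.282/0.05)² = 138.84
Round up: n = 139.

139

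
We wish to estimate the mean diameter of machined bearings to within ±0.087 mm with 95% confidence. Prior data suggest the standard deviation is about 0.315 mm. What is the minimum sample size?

51

For a mean, the margin of error is E = z·σ/√n, so n = (zσ/E)².
At 95% confidence, z = 1.960.
n = (1.960 × 0.315 / 0.087)² = 50.36
Round up: n = 51.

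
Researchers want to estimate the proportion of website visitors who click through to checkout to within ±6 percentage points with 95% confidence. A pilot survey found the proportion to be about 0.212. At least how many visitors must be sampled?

179

For a proportion with margin E = 0.06 at 95% confidence, z = 1.960.
n = p̂(1−p̂)(z/E)² = 0.212 × 0.788 × (1.960/0.06)² = 178.27
Round up: n = 179.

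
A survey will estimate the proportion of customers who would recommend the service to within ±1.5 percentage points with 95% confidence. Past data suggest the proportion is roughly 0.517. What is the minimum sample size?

For a proportion with margin E = 0.015 at 95% confidence, z = 1.960.
n = p̂(1−p̂)(z/E)² = 0.517 × 0.483 × (1.960/0.015)² = 4263.51
Round up: n = 4264.

4264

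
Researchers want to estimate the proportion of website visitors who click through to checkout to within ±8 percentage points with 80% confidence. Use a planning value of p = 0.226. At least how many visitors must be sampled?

For a proportion with margin E = 0.08 at 80% confidence, z = 1.282.
n = p̂(1−p̂)(z/E)² = 0.226 × 0.774 × (1.282/0.08)² = 44.92
Round up: n = 45.

n = 45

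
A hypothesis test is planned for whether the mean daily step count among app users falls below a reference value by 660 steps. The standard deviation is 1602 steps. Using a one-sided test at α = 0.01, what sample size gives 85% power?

For a one-sample z-test, n = ((z_α + z_β)·σ/δ)².
z_α = 2.326 (one-sided α = 0.01); z_β = 1.036 (power 85% → β = 0.15).
n = (3.362 × 1602 / 660)² = 66.59
Round up: n = 67.

n = 67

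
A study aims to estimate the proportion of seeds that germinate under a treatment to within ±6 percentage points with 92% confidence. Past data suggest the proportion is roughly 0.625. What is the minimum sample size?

200

For a proportion with margin E = 0.06 at 92% confidence, z = 1.751.
n = p̂(1−p̂)(z/E)² = 0.625 × 0.375 × (1.751/0.06)² = 199.61
Round up: n = 200.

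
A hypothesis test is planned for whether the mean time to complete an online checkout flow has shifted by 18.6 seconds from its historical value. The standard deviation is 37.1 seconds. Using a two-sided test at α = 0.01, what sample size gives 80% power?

47

For a one-sample z-test, n = ((z_{α/2} + z_β)·σ/δ)².
z_{α/2} = 2.576 (two-sided α = 0.01); z_β = 0.842 (power 80% → β = 0.2).
n = (3.418 × 37.1 / 18.6)² = 46.48
Round up: n = 47.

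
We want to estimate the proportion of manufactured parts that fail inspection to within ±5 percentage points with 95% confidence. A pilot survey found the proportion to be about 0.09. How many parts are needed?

126

For a proportion with margin E = 0.05 at 95% confidence, z = 1.960.
n = p̂(1−p̂)(z/E)² = 0.09 × 0.91 × (1.960/0.05)² = 125.85
Round up: n = 126.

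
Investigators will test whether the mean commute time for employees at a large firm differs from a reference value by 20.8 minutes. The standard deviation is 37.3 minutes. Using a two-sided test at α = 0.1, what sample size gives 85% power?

24

For a one-sample z-test, n = ((z_{α/2} + z_β)·σ/δ)².
z_{α/2} = 1.645 (two-sided α = 0.1); z_β = 1.036 (power 85% → β = 0.15).
n = (2.681 × 37.3 / 20.8)² = 23.11
Round up: n = 24.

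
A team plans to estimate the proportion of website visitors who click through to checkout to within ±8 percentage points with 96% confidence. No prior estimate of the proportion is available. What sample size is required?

165

For a proportion with margin E = 0.08 at 96% confidence, z = 2.054.
With no prior estimate, use p = 0.5, which maximizes p(1−p) at 0.25.
n = 0.25 × (z/E)² = 0.25 × (2.054/0.08)² = 164.80
Round up: n = 165.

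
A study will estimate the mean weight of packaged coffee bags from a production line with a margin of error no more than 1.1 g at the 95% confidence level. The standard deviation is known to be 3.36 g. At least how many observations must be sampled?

36

For a mean, the margin of error is E = z·σ/√n, so n = (zσ/E)².
At 95% confidence, z = 1.960.
n = (1.960 × 3.36 / 1.1)² = 35.84
Round up: n = 36.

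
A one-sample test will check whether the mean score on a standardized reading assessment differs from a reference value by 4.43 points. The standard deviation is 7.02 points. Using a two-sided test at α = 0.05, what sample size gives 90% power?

27

For a one-sample z-test, n = ((z_{α/2} + z_β)·σ/δ)².
z_{α/2} = 1.960 (two-sided α = 0.05); z_β = 1.282 (power 90% → β = 0.1).
n = (3.242 × 7.02 / 4.43)² = 26.39
Round up: n = 27.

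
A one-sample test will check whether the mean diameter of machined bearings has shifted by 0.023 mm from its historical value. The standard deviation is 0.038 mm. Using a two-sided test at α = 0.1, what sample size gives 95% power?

30

For a one-sample z-test, n = ((z_{α/2} + z_β)·σ/δ)².
z_{α/2} = 1.645 (two-sided α = 0.1); z_β = 1.645 (power 95% → β = 0.05).
n = (3.290 × 0.038 / 0.023)² = 29.55
Round up: n = 30.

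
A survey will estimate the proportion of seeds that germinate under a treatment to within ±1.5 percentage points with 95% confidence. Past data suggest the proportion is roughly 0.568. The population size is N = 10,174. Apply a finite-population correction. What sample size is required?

2968

For a proportion with margin E = 0.015 at 95% confidence, z = 1.960.
n = p̂(1−p̂)(z/E)² = 0.568 × 0.432 × (1.960/0.015)² = 4189.50 — call this n₀.
Finite-population correction with N = 10,174: n = n₀ / (1 + (n₀−1)/N) = 4189.50 / 1.412 = 2967.07
Round up: n = 2968.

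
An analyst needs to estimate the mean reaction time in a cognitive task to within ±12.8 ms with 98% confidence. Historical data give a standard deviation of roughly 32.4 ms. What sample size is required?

35

For a mean, the margin of error is E = z·σ/√n, so n = (zσ/E)².
At 98% confidence, z = 2.326.
n = (2.326 × 32.4 / 12.8)² = 34.66
Round up: n = 35.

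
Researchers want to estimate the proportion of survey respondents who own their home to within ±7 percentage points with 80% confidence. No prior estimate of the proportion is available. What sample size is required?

For a proportion with margin E = 0.07 at 80% confidence, z = 1.282.
With no prior estimate, use p = 0.5, which maximizes p(1−p) at 0.25.
n = 0.25 × (z/E)² = 0.25 × (1.282/0.07)² = 83.85
Round up: n = 84.

84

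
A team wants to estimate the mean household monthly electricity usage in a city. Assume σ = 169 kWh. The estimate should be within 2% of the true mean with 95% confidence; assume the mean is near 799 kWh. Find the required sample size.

For a mean, the margin of error is E = z·σ/√n, so n = (zσ/E)².
At 95% confidence, z = 1.960.
E = 2% of 799 = 15.98 kWh.
n = (1.960 × 169 / 15.98)² = 429.67
Round up: n = 430.

430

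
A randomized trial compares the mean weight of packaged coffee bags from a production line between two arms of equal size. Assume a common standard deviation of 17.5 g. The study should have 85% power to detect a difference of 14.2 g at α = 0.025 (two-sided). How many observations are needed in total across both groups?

66 total

For two equal groups, n per group = 2·((z_{α/2} + z_β)·σ/δ)².
z_{α/2} = 2.241; z_β = 1.036 (power 85%).
n = 2 × (3.277 × 17.5 / 14.2)² = 2 × 16.31 = 32.62
Round up: n = 33 per group.
Total across both groups: 2 × 33 = 66.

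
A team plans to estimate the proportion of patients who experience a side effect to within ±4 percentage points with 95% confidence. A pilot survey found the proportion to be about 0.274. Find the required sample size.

For a proportion with margin E = 0.04 at 95% confidence, z = 1.960.
n = p̂(1−p̂)(z/E)² = 0.274 × 0.726 × (1.960/0.04)² = 477.62
Round up: n = 478.

478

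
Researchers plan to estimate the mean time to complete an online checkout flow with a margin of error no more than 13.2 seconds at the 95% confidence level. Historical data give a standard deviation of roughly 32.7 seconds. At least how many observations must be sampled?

For a mean, the margin of error is E = z·σ/√n, so n = (zσ/E)².
At 95% confidence, z = 1.960.
n = (1.960 × 32.7 / 13.2)² = 23.58
Round up: n = 24.

24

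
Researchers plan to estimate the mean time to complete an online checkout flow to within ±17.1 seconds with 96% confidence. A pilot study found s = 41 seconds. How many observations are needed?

25

For a mean, the margin of error is E = z·σ/√n, so n = (zσ/E)².
At 96% confidence, z = 2.054.
n = (2.054 × 41 / 17.1)² = 24.25
Round up: n = 25.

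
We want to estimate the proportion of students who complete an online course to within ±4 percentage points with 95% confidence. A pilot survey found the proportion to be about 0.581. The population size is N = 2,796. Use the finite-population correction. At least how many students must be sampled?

For a proportion with margin E = 0.04 at 95% confidence, z = 1.960.
n = p̂(1−p̂)(z/E)² = 0.581 × 0.419 × (1.960/0.04)² = 584.50 — call this n₀.
Finite-population correction with N = 2,796: n = n₀ / (1 + (n₀−1)/N) = 584.50 / 1.209 = 483.46
Round up: n = 484.

484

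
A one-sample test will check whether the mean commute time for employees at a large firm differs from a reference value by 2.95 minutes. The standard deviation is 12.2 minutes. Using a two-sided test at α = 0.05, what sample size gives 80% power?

135

For a one-sample z-test, n = ((z_{α/2} + z_β)·σ/δ)².
z_{α/2} = 1.960 (two-sided α = 0.05); z_β = 0.842 (power 80% → β = 0.2).
n = (2.802 × 12.2 / 2.95)² = 134.28
Round up: n = 135.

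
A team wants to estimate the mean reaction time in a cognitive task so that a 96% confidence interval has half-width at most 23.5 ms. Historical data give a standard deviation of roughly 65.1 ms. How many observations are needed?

For a mean, the margin of error is E = z·σ/√n, so n = (zσ/E)².
At 96% confidence, z = 2.054.
n = (2.054 × 65.1 / 23.5)² = 32.38
Round up: n = 33.

n = 33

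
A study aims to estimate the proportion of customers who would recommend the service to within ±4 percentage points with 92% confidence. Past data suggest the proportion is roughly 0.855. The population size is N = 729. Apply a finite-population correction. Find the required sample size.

180

For a proportion with margin E = 0.04 at 92% confidence, z = 1.751.
n = p̂(1−p̂)(z/E)² = 0.855 × 0.145 × (1.751/0.04)² = 237.57 — call this n₀.
Finite-population correction with N = 729: n = n₀ / (1 + (n₀−1)/N) = 237.57 / 1.325 = 179.30
Round up: n = 180.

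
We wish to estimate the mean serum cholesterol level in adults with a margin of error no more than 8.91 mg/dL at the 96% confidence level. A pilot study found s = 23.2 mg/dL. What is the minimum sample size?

29

For a mean, the margin of error is E = z·σ/√n, so n = (zσ/E)².
At 96% confidence, z = 2.054.
n = (2.054 × 23.2 / 8.91)² = 28.60
Round up: n = 29.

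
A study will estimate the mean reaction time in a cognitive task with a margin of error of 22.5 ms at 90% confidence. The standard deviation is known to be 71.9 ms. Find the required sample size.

For a mean, the margin of error is E = z·σ/√n, so n = (zσ/E)².
At 90% confidence, z = 1.645.
n = (1.645 × 71.9 / 22.5)² = 27.63
Round up: n = 28.

28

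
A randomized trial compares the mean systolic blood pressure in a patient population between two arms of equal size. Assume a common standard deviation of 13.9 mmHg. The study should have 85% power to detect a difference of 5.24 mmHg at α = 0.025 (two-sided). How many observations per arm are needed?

For two equal groups, n per group = 2·((z_{α/2} + z_β)·σ/δ)².
z_{α/2} = 2.241; z_β = 1.036 (power 85%).
n = 2 × (3.277 × 13.9 / 5.24)² = 2 × 75.56 = 151.12
Round up: n = 152 per group.

152 per group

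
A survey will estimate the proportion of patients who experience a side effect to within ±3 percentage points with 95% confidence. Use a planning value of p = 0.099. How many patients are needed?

For a proportion with margin E = 0.03 at 95% confidence, z = 1.960.
n = p̂(1−p̂)(z/E)² = 0.099 × 0.901 × (1.960/0.03)² = 380.74
Round up: n = 381.

381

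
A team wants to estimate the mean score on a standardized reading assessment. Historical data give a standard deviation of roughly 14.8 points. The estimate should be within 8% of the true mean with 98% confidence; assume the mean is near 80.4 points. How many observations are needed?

29

For a mean, the margin of error is E = z·σ/√n, so n = (zσ/E)².
At 98% confidence, z = 2.326.
E = 8% of 80.4 = 6.432 points.
n = (2.326 × 14.8 / 6.432)² = 28.65
Round up: n = 29.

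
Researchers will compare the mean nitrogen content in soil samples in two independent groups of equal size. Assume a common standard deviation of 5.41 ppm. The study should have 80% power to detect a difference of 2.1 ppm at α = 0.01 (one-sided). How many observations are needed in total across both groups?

For two equal groups, n per group = 2·((z_α + z_β)·σ/δ)².
z_α = 2.326; z_β = 0.842 (power 80%).
n = 2 × (3.168 × 5.41 / 2.1)² = 2 × 66.61 = 133.22
Round up: n = 134 per group.
Total across both groups: 2 × 134 = 268.

268 total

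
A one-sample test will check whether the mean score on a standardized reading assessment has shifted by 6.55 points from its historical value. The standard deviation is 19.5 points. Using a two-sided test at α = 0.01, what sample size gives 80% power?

For a one-sample z-test, n = ((z_{α/2} + z_β)·σ/δ)².
z_{α/2} = 2.576 (two-sided α = 0.01); z_β = 0.842 (power 80% → β = 0.2).
n = (3.418 × 19.5 / 6.55)² = 103.55
Round up: n = 104.

104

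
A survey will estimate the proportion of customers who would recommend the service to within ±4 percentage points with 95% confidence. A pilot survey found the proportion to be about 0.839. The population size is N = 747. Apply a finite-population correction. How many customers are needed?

n = 227

For a proportion with margin E = 0.04 at 95% confidence, z = 1.960.
n = p̂(1−p̂)(z/E)² = 0.839 × 0.161 × (1.960/0.04)² = 324.32 — call this n₀.
Finite-population correction with N = 747: n = n₀ / (1 + (n₀−1)/N) = 324.32 / 1.433 = 226.32
Round up: n = 227.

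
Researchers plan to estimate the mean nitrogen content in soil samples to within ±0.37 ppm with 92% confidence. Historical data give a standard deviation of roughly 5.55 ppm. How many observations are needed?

690

For a mean, the margin of error is E = z·σ/√n, so n = (zσ/E)².
At 92% confidence, z = 1.751.
n = (1.751 × 5.55 / 0.37)² = 689.85
Round up: n = 690.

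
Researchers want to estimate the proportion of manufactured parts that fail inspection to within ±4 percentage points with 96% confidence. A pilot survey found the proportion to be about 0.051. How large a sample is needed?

128

For a proportion with margin E = 0.04 at 96% confidence, z = 2.054.
n = p̂(1−p̂)(z/E)² = 0.051 × 0.949 × (2.054/0.04)² = 127.62
Round up: n = 128.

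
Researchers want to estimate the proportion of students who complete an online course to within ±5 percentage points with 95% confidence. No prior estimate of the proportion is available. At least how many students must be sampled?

n = 385

For a proportion with margin E = 0.05 at 95% confidence, z = 1.960.
With no prior estimate, use p = 0.5, which maximizes p(1−p) at 0.25.
n = 0.25 × (z/E)² = 0.25 × (1.960/0.05)² = 384.16
Round up: n = 385.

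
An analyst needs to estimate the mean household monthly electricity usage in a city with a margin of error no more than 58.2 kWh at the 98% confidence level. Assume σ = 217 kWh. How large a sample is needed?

For a mean, the margin of error is E = z·σ/√n, so n = (zσ/E)².
At 98% confidence, z = 2.326.
n = (2.326 × 217 / 58.2)² = 75.21
Round up: n = 76.

76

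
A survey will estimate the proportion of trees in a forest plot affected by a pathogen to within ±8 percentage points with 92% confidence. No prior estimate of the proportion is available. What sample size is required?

For a proportion with margin E = 0.08 at 92% confidence, z = 1.751.
With no prior estimate, use p = 0.5, which maximizes p(1−p) at 0.25.
n = 0.25 × (z/E)² = 0.25 × (1.751/0.08)² = 119.77
Round up: n = 120.

n = 120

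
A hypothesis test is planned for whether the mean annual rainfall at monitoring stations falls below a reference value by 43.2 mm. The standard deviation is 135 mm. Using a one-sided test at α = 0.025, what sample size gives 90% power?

For a one-sample z-test, n = ((z_α + z_β)·σ/δ)².
z_α = 1.960 (one-sided α = 0.025); z_β = 1.282 (power 90% → β = 0.1).
n = (3.242 × 135 / 43.2)² = 102.64
Round up: n = 103.

n = 103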